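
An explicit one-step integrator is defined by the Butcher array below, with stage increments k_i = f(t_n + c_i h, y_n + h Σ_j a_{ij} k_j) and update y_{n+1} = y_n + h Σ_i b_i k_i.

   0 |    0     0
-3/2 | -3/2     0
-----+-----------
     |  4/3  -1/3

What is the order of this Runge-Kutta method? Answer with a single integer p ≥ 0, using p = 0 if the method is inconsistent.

b = (4/3, -1/3)
c = (0, -3/2)
Σ b_i: 4/3·1 + (-1/3)·1 = 1 ✓
b·c: (-1/3)·(-3/2) = 1/2 ✓; 2 stages ⇒ order 2.

2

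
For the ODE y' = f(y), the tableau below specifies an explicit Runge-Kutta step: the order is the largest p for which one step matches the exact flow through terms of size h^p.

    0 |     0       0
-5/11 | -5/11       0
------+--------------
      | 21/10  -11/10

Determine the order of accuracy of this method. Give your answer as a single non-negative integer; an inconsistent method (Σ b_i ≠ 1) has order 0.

2

b = (21/10, -11/10)
c = (0, -5/11)
Σ b_i: 21/10·1 + (-11/10)·1 = 1 ✓
b·c: (-11/10)·(-5/11) = 1/2 ✓; 2 stages ⇒ order 2.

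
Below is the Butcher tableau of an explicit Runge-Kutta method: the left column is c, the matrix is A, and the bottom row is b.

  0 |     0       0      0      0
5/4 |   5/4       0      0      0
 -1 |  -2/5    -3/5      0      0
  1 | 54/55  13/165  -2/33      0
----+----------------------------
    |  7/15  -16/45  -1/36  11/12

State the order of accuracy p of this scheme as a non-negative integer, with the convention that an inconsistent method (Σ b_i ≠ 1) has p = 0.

4

b = (7/15, -16/45, -1/36, 11/12)
c = (0, 5/4, -1, 1)
Ac = (0, 0, -3/4, 7/44)
Σ b_i: 7/15·1 + (-16/45)·1 + (-1/36)·1 + 11/12·1 = 1 ✓
b·c: (-16/45)·5/4 + (-1/36)·(-1) + 11/12·1 = 1/2 ✓
b·c²: (-16/45)·25/16 + (-1/36)·1 + 11/12·1 = 1/3 ✓
b·Ac: (-1/36)·(-3/4) + 11/12·7/44 = 1/6 ✓
b·c³: (-16/45)·125/64 + (-1/36)·(-1) + 11/12·1 = 1/4 ✓
b·(c∘Ac): (-1/36)·3/4 + 11/12·7/44 = 1/8 ✓
b·Ac²: (-1/36)·(-15/16) + 11/12·1/16 = 1/12 ✓
b·A²c: 11/12·1/22 = 1/24 ✓; 4 stages ⇒ order 4.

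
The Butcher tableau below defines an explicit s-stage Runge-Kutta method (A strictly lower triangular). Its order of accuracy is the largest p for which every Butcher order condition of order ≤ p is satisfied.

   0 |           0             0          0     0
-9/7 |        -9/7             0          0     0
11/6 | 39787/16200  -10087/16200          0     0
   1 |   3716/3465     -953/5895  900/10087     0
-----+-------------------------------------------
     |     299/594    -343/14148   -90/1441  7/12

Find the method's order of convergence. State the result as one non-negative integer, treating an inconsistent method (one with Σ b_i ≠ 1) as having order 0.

4

b = (299/594, -343/14148, -90/1441, 7/12)
c = (0, -9/7, 11/6, 1)
Ac = (0, 0, 1441/1800, 13/35)
Σ b_i: 299/594·1 + (-343/14148)·1 + (-90/1441)·1 + 7/12·1 = 1 ✓
b·c: (-343/14148)·(-9/7) + (-90/1441)·11/6 + 7/12·1 = 1/2 ✓
b·c²: (-343/14148)·81/49 + (-90/1441)·121/36 + 7/12·1 = 1/3 ✓
b·Ac: (-90/1441)·1441/1800 + 7/12·13/35 = 1/6 ✓
b·c³: (-343/14148)·(-729/343) + (-90/1441)·1331/216 + 7/12·1 = 1/4 ✓
b·(c∘Ac): (-90/1441)·15851/10800 + 7/12·13/35 = 1/8 ✓
b·Ac²: (-90/1441)·(-1441/1400) + 7/12·8/245 = 1/12 ✓
b·A²c: 7/12·1/14 = 1/24 ✓; 4 stages ⇒ order 4.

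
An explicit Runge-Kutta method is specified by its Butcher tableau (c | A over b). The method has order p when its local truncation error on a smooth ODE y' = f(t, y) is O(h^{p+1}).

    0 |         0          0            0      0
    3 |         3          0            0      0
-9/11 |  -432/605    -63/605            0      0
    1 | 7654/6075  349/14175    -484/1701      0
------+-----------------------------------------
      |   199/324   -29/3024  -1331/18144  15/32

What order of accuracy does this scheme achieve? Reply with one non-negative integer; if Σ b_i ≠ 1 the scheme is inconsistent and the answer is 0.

4

b = (199/324, -29/3024, -1331/18144, 15/32)
c = (0, 3, -9/11, 1)
Ac = (0, 0, -189/605, 23/75)
Σ b_i: 199/324·1 + (-29/3024)·1 + (-1331/18144)·1 + 15/32·1 = 1 ✓
b·c: (-29/3024)·3 + (-1331/18144)·(-9/11) + 15/32·1 = 1/2 ✓
b·c²: (-29/3024)·9 + (-1331/18144)·81/121 + 15/32·1 = 1/3 ✓
b·Ac: (-1331/18144)·(-189/605) + 15/32·23/75 = 1/6 ✓
b·c³: (-29/3024)·27 + (-1331/18144)·(-729/1331) + 15/32·1 = 1/4 ✓
b·(c∘Ac): (-1331/18144)·1701/6655 + 15/32·23/75 = 1/8 ✓
b·Ac²: (-1331/18144)·(-567/605) + 15/32·7/225 = 1/12 ✓
b·A²c: 15/32·4/45 = 1/24 ✓; 4 stages ⇒ order 4.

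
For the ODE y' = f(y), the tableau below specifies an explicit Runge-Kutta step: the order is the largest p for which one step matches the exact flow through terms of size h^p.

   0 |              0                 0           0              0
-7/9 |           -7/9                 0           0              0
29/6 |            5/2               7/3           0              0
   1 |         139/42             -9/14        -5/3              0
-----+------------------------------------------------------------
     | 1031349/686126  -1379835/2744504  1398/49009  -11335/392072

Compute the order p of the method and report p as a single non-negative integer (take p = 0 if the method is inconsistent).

b = (1031349/686126, -1379835/2744504, 1398/49009, -11335/392072)
c = (0, -7/9, 29/6, 1)
Ac = (0, 0, -49/27, -68/9)
Σ b_i: 1031349/686126·1 + (-1379835/2744504)·1 + 1398/49009·1 + (-11335/392072)·1 = 1 ✓
b·c: (-1379835/2744504)·(-7/9) + 1398/49009·29/6 + (-11335/392072)·1 = 1/2 ✓
b·c²: (-1379835/2744504)·49/81 + 1398/49009·841/36 + (-11335/392072)·1 = 1/3 ✓
b·Ac: 1398/49009·(-49/27) + (-11335/392072)·(-68/9) = 1/6 ✓
b·c³: (-1379835/2744504)·(-343/729) + 1398/49009·24389/216 + (-11335/392072)·1 = 2016329/588108 ≠ 1/4 ⇒ order 3.
b·(c∘Ac): 1398/49009·(-1421/162) + (-11335/392072)·(-68/9) = -84101/2646486 ≠ 1/8
b·Ac²: 1398/49009·343/243 + (-11335/392072)·(-4247/108) = 149534051/127031328 ≠ 1/12
b·A²c: (-11335/392072)·245/81 = -2777075/31757832 ≠ 1/24

3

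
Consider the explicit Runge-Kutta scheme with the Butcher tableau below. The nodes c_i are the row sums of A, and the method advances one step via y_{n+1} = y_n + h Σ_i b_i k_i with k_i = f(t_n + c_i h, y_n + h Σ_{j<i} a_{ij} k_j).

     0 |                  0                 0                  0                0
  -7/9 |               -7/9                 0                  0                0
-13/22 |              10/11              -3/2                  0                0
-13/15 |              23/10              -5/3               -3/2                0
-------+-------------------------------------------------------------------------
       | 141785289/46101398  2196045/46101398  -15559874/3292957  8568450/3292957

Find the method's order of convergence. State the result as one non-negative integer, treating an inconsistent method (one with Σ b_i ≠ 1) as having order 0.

3

b = (141785289/46101398, 2196045/46101398, -15559874/3292957, 8568450/3292957)
c = (0, -7/9, -13/22, -13/15)
Ac = (0, 0, 7/6, 2593/1188)
Σ b_i: 141785289/46101398·1 + 2196045/46101398·1 + (-15559874/3292957)·1 + 8568450/3292957·1 = 1 ✓
b·c: 2196045/46101398·(-7/9) + (-15559874/3292957)·(-13/22) + 8568450/3292957·(-13/15) = 1/2 ✓
b·c²: 2196045/46101398·49/81 + (-15559874/3292957)·169/484 + 8568450/3292957·169/225 = 1/3 ✓
b·Ac: (-15559874/3292957)·7/6 + 8568450/3292957·2593/1188 = 1/6 ✓
b·c³: 2196045/46101398·(-343/729) + (-15559874/3292957)·(-2197/10648) + 8568450/3292957·(-2197/3375) = -14500023919/19560164580 ≠ 1/4 ⇒ order 3.
b·(c∘Ac): (-15559874/3292957)·(-91/132) + 8568450/3292957·(-33709/17820) = -5481528/3292957 ≠ 1/8
b·Ac²: (-15559874/3292957)·(-49/54) + 8568450/3292957·(-360361/235224) = 1178921897/3912032916 ≠ 1/12
b·A²c: 8568450/3292957·(-7/4) = -29989575/6585914 ≠ 1/24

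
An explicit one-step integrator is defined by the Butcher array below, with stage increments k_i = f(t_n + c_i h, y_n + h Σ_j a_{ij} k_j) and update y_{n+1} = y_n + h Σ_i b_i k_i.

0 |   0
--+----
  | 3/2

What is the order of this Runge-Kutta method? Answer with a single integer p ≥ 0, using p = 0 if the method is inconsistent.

b = (3/2)
c = (0)
Σ b_i: 3/2·1 = 3/2 ≠ 1 ⇒ order 0.

0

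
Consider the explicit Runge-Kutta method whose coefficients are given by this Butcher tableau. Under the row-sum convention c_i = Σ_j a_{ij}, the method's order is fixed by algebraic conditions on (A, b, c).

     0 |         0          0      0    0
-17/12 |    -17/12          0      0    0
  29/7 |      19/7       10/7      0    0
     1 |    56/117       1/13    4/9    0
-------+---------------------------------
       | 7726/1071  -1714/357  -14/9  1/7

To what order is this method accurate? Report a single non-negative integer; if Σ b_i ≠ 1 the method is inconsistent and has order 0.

b = (7726/1071, -1714/357, -14/9, 1/7)
c = (0, -17/12, 29/7, 1)
Ac = (0, 0, -85/42, 5675/3276)
Σ b_i: 7726/1071·1 + (-1714/357)·1 + (-14/9)·1 + 1/7·1 = 1 ✓
b·c: (-1714/357)·(-17/12) + (-14/9)·29/7 + 1/7·1 = 1/2 ✓
b·c²: (-1714/357)·289/144 + (-14/9)·841/49 + 1/7·1 = -54721/1512 ≠ 1/3 ⇒ order 2.
b·Ac: (-14/9)·(-85/42) + 1/7·5675/3276 = 233605/68796 ≠ 1/6

2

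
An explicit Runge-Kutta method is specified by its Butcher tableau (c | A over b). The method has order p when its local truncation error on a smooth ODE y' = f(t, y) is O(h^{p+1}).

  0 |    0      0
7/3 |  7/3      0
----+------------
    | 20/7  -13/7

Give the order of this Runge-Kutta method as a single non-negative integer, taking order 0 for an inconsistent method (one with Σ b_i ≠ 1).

b = (20/7, -13/7)
c = (0, 7/3)
Σ b_i: 20/7·1 + (-13/7)·1 = 1 ✓
b·c: (-13/7)·7/3 = -13/3 ≠ 1/2 ⇒ order 1.

1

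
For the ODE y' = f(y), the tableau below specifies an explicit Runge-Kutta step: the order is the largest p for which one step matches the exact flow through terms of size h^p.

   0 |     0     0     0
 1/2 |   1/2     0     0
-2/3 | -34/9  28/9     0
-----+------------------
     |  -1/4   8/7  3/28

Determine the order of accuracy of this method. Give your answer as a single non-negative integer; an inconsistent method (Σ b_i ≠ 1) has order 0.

b = (-1/4, 8/7, 3/28)
c = (0, 1/2, -2/3)
Ac = (0, 0, 14/9)
Σ b_i: (-1/4)·1 + 8/7·1 + 3/28·1 = 1 ✓
b·c: 8/7·1/2 + 3/28·(-2/3) = 1/2 ✓
b·c²: 8/7·1/4 + 3/28·4/9 = 1/3 ✓
b·Ac: 3/28·14/9 = 1/6 ✓; 3 stages ⇒ order 3.

3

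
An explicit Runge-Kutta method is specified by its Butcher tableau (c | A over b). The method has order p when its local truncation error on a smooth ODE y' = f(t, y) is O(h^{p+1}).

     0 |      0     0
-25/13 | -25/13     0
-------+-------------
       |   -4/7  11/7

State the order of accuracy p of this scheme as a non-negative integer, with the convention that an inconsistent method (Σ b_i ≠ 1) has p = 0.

1

b = (-4/7, 11/7)
c = (0, -25/13)
Σ b_i: (-4/7)·1 + 11/7·1 = 1 ✓
b·c: 11/7·(-25/13) = -275/91 ≠ 1/2 ⇒ order 1.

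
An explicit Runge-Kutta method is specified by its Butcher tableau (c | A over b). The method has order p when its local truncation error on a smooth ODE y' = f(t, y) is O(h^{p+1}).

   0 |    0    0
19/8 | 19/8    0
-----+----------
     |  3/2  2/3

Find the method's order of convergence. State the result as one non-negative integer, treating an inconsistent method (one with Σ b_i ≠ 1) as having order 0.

b = (3/2, 2/3)
c = (0, 19/8)
Σ b_i: 3/2·1 + 2/3·1 = 13/6 ≠ 1 ⇒ order 0.

0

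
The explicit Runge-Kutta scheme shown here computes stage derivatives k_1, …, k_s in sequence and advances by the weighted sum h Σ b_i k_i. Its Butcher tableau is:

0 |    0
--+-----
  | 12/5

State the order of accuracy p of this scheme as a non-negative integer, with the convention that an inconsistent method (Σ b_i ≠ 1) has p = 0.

b = (12/5)
c = (0)
Σ b_i: 12/5·1 = 12/5 ≠ 1 ⇒ order 0.

0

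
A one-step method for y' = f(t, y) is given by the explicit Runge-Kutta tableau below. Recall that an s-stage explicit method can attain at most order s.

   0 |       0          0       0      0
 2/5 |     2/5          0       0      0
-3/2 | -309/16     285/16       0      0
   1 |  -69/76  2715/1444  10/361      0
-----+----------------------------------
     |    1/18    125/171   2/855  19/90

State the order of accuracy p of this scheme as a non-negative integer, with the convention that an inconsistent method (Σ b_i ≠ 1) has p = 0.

4

b = (1/18, 125/171, 2/855, 19/90)
c = (0, 2/5, -3/2, 1)
Ac = (0, 0, 57/8, 27/38)
Σ b_i: 1/18·1 + 125/171·1 + 2/855·1 + 19/90·1 = 1 ✓
b·c: 125/171·2/5 + 2/855·(-3/2) + 19/90·1 = 1/2 ✓
b·c²: 125/171·4/25 + 2/855·9/4 + 19/90·1 = 1/3 ✓
b·Ac: 2/855·57/8 + 19/90·27/38 = 1/6 ✓
b·c³: 125/171·8/125 + 2/855·(-27/8) + 19/90·1 = 1/4 ✓
b·(c∘Ac): 2/855·(-171/16) + 19/90·27/38 = 1/8 ✓
b·Ac²: 2/855·57/20 + 19/90·69/190 = 1/12 ✓
b·A²c: 19/90·15/76 = 1/24 ✓; 4 stages ⇒ order 4.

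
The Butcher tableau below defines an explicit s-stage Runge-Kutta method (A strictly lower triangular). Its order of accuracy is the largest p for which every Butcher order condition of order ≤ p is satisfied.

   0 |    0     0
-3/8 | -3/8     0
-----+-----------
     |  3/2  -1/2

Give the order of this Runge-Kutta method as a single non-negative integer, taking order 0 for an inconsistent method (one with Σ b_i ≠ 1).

1

b = (3/2, -1/2)
c = (0, -3/8)
Σ b_i: 3/2·1 + (-1/2)·1 = 1 ✓
b·c: (-1/2)·(-3/8) = 3/16 ≠ 1/2 ⇒ order 1.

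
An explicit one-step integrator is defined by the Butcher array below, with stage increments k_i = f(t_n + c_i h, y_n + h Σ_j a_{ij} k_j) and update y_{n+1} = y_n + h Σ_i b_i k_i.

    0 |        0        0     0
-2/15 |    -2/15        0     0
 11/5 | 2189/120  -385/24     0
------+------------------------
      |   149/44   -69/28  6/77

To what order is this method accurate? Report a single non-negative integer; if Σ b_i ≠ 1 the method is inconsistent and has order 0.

3

b = (149/44, -69/28, 6/77)
c = (0, -2/15, 11/5)
Ac = (0, 0, 77/36)
Σ b_i: 149/44·1 + (-69/28)·1 + 6/77·1 = 1 ✓
b·c: (-69/28)·(-2/15) + 6/77·11/5 = 1/2 ✓
b·c²: (-69/28)·4/225 + 6/77·121/25 = 1/3 ✓
b·Ac: 6/77·77/36 = 1/6 ✓; 3 stages ⇒ order 3.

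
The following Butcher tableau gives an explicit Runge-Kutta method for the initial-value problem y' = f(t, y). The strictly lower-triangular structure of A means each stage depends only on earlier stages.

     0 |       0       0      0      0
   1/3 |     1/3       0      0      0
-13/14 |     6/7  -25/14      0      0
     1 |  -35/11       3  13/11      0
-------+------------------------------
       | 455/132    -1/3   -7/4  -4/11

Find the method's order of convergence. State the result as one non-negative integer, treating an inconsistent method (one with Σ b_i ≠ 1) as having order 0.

b = (455/132, -1/3, -7/4, -4/11)
c = (0, 1/3, -13/14, 1)
Ac = (0, 0, -25/42, -15/154)
Σ b_i: 455/132·1 + (-1/3)·1 + (-7/4)·1 + (-4/11)·1 = 1 ✓
b·c: (-1/3)·1/3 + (-7/4)·(-13/14) + (-4/11)·1 = 911/792 ≠ 1/2 ⇒ order 1.

1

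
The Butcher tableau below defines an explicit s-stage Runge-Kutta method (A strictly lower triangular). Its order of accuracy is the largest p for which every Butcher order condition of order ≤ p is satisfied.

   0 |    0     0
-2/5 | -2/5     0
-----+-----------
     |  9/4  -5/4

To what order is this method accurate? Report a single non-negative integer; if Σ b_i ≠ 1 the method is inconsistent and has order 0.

b = (9/4, -5/4)
c = (0, -2/5)
Σ b_i: 9/4·1 + (-5/4)·1 = 1 ✓
b·c: (-5/4)·(-2/5) = 1/2 ✓; 2 stages ⇒ order 2.

2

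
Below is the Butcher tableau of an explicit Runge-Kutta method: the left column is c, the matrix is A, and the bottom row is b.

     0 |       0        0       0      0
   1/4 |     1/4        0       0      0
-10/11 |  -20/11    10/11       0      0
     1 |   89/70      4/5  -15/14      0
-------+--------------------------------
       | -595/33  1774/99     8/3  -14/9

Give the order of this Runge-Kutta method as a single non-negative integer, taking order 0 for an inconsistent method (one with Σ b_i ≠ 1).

b = (-595/33, 1774/99, 8/3, -14/9)
c = (0, 1/4, -10/11, 1)
Ac = (0, 0, 5/22, 452/385)
Σ b_i: (-595/33)·1 + 1774/99·1 + 8/3·1 + (-14/9)·1 = 1 ✓
b·c: 1774/99·1/4 + 8/3·(-10/11) + (-14/9)·1 = 1/2 ✓
b·c²: 1774/99·1/16 + 8/3·100/121 + (-14/9)·1 = 5135/2904 ≠ 1/3 ⇒ order 2.
b·Ac: 8/3·5/22 + (-14/9)·452/385 = -604/495 ≠ 1/6

2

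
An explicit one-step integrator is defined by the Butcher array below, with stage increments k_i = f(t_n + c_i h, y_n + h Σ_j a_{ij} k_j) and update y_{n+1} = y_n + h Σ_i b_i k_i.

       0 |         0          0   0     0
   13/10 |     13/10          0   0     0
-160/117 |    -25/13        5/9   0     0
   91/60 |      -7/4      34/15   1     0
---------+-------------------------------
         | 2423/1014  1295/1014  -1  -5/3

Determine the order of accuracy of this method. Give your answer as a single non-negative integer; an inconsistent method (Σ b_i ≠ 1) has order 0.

2

b = (2423/1014, 1295/1014, -1, -5/3)
c = (0, 13/10, -160/117, 91/60)
Ac = (0, 0, 13/18, 4619/2925)
Σ b_i: 2423/1014·1 + 1295/1014·1 + (-1)·1 + (-5/3)·1 = 1 ✓
b·c: 1295/1014·13/10 + (-1)·(-160/117) + (-5/3)·91/60 = 1/2 ✓
b·c²: 1295/1014·169/100 + (-1)·25600/13689 + (-5/3)·8281/3600 = -3882833/1095120 ≠ 1/3 ⇒ order 2.
b·Ac: (-1)·13/18 + (-5/3)·4619/2925 = -11773/3510 ≠ 1/6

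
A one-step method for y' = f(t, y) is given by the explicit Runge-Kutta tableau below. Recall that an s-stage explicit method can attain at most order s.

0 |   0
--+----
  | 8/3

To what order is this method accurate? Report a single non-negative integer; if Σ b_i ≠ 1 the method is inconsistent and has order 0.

b = (8/3)
c = (0)
Σ b_i: 8/3·1 = 8/3 ≠ 1 ⇒ order 0.

0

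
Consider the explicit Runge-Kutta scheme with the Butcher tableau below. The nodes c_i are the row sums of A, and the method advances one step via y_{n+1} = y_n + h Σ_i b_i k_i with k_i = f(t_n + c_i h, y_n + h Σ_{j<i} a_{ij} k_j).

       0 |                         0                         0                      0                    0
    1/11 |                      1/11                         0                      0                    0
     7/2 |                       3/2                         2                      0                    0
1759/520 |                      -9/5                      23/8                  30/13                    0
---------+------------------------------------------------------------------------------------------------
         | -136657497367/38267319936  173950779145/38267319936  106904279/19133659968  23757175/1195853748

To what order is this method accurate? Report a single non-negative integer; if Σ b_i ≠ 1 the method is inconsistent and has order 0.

b = (-136657497367/38267319936, 173950779145/38267319936, 106904279/19133659968, 23757175/1195853748)
c = (0, 1/11, 7/2, 1759/520)
Ac = (0, 0, 2/11, 9539/1144)
Σ b_i: (-136657497367/38267319936)·1 + 173950779145/38267319936·1 + 106904279/19133659968·1 + 23757175/1195853748·1 = 1 ✓
b·c: 173950779145/38267319936·1/11 + 106904279/19133659968·7/2 + 23757175/1195853748·1759/520 = 1/2 ✓
b·c²: 173950779145/38267319936·1/121 + 106904279/19133659968·49/4 + 23757175/1195853748·3094081/270400 = 1/3 ✓
b·Ac: 106904279/19133659968·2/11 + 23757175/1195853748·9539/1144 = 1/6 ✓
b·c³: 173950779145/38267319936·1/1331 + 106904279/19133659968·343/8 + 23757175/1195853748·5442488479/140608000 = 13424251928479/13266004244480 ≠ 1/4 ⇒ order 3.
b·(c∘Ac): 106904279/19133659968·7/11 + 23757175/1195853748·16779101/594880 = 158245914809/280627012864 ≠ 1/8
b·Ac²: 106904279/19133659968·2/121 + 23757175/1195853748·356039/12584 = 14789983541/26308782456 ≠ 1/12
b·A²c: 23757175/1195853748·60/143 = 9137375/1096199269 ≠ 1/24

3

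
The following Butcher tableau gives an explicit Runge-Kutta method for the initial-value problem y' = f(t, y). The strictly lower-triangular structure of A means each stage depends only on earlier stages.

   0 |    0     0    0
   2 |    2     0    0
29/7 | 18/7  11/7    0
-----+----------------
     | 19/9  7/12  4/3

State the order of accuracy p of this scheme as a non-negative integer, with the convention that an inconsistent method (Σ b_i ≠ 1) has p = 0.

0

b = (19/9, 7/12, 4/3)
c = (0, 2, 29/7)
Ac = (0, 0, 22/7)
Σ b_i: 19/9·1 + 7/12·1 + 4/3·1 = 145/36 ≠ 1 ⇒ order 0.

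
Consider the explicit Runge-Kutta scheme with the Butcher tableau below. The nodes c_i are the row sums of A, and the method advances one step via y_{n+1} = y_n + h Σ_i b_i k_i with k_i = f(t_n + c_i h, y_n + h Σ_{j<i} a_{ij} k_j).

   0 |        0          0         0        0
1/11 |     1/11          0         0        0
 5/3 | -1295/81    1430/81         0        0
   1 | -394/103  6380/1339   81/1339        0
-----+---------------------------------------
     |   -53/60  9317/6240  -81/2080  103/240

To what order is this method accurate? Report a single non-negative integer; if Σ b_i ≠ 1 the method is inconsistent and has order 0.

4

b = (-53/60, 9317/6240, -81/2080, 103/240)
c = (0, 1/11, 5/3, 1)
Ac = (0, 0, 130/81, 55/103)
Σ b_i: (-53/60)·1 + 9317/6240·1 + (-81/2080)·1 + 103/240·1 = 1 ✓
b·c: 9317/6240·1/11 + (-81/2080)·5/3 + 103/240·1 = 1/2 ✓
b·c²: 9317/6240·1/121 + (-81/2080)·25/9 + 103/240·1 = 1/3 ✓
b·Ac: (-81/2080)·130/81 + 103/240·55/103 = 1/6 ✓
b·c³: 9317/6240·1/1331 + (-81/2080)·125/27 + 103/240·1 = 1/4 ✓
b·(c∘Ac): (-81/2080)·650/243 + 103/240·55/103 = 1/8 ✓
b·Ac²: (-81/2080)·130/891 + 103/240·235/1133 = 1/12 ✓
b·A²c: 103/240·10/103 = 1/24 ✓; 4 stages ⇒ order 4.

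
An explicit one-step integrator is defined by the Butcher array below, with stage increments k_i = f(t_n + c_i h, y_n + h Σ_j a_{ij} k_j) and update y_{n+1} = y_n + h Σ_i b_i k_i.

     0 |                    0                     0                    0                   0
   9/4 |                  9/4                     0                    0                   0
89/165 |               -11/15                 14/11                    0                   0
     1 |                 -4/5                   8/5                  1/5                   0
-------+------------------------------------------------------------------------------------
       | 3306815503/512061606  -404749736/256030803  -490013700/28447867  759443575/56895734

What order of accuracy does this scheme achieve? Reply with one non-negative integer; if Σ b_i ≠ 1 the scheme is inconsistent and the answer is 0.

3

b = (3306815503/512061606, -404749736/256030803, -490013700/28447867, 759443575/56895734)
c = (0, 9/4, 89/165, 1)
Ac = (0, 0, 63/22, 3059/825)
Σ b_i: 3306815503/512061606·1 + (-404749736/256030803)·1 + (-490013700/28447867)·1 + 759443575/56895734·1 = 1 ✓
b·c: (-404749736/256030803)·9/4 + (-490013700/28447867)·89/165 + 759443575/56895734·1 = 1/2 ✓
b·c²: (-404749736/256030803)·81/16 + (-490013700/28447867)·7921/27225 + 759443575/56895734·1 = 1/3 ✓
b·Ac: (-490013700/28447867)·63/22 + 759443575/56895734·3059/825 = 1/6 ✓
b·c³: (-404749736/256030803)·729/64 + (-490013700/28447867)·704969/4492125 + 759443575/56895734·1 = -829380853607/112653553320 ≠ 1/4 ⇒ order 3.
b·(c∘Ac): (-490013700/28447867)·1869/1210 + 759443575/56895734·3059/825 = 558062941/24383886 ≠ 1/8
b·Ac²: (-490013700/28447867)·567/88 + 759443575/56895734·2221067/272250 = -117622276679/56326776660 ≠ 1/12
b·A²c: 759443575/56895734·63/110 = 124272585/16255924 ≠ 1/24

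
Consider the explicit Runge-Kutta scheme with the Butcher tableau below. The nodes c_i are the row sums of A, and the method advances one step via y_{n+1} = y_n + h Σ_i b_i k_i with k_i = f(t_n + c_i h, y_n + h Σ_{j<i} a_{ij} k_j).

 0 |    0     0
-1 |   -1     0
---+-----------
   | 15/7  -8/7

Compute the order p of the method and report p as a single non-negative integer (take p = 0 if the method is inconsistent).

1

b = (15/7, -8/7)
c = (0, -1)
Σ b_i: 15/7·1 + (-8/7)·1 = 1 ✓
b·c: (-8/7)·(-1) = 8/7 ≠ 1/2 ⇒ order 1.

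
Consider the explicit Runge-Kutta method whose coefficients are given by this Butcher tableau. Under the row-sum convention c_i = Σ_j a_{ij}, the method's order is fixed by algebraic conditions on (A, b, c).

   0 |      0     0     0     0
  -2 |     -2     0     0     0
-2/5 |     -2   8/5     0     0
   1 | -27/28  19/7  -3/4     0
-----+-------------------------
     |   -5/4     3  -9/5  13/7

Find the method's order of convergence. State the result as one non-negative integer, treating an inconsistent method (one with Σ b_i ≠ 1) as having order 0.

0

b = (-5/4, 3, -9/5, 13/7)
c = (0, -2, -2/5, 1)
Ac = (0, 0, -16/5, -359/70)
Σ b_i: (-5/4)·1 + 3·1 + (-9/5)·1 + 13/7·1 = 253/140 ≠ 1 ⇒ order 0.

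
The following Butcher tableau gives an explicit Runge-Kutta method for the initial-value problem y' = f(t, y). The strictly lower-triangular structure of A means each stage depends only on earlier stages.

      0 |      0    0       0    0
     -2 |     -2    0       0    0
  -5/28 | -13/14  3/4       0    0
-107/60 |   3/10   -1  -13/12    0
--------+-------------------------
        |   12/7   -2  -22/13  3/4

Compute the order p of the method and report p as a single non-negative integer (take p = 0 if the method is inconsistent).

b = (12/7, -2, -22/13, 3/4)
c = (0, -2, -5/28, -107/60)
Ac = (0, 0, -3/2, 737/336)
Σ b_i: 12/7·1 + (-2)·1 + (-22/13)·1 + 3/4·1 = -447/364 ≠ 1 ⇒ order 0.

0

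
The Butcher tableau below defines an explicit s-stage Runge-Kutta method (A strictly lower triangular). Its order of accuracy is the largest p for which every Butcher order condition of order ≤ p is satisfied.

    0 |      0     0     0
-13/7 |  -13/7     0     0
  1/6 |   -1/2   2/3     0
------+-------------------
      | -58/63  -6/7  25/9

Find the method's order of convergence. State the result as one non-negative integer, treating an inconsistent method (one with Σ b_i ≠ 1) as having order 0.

1

b = (-58/63, -6/7, 25/9)
c = (0, -13/7, 1/6)
Ac = (0, 0, -26/21)
Σ b_i: (-58/63)·1 + (-6/7)·1 + 25/9·1 = 1 ✓
b·c: (-6/7)·(-13/7) + 25/9·1/6 = 5437/2646 ≠ 1/2 ⇒ order 1.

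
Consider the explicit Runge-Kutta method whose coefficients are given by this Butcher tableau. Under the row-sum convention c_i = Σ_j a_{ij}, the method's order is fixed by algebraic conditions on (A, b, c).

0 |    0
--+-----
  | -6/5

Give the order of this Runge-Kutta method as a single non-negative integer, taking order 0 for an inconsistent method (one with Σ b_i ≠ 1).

b = (-6/5)
c = (0)
Σ b_i: (-6/5)·1 = -6/5 ≠ 1 ⇒ order 0.

0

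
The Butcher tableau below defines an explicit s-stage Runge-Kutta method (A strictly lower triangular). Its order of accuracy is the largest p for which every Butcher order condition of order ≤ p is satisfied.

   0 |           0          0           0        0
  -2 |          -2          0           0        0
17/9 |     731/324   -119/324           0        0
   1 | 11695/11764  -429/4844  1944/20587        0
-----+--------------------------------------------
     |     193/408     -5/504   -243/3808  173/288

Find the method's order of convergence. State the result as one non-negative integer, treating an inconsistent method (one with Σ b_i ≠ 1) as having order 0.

b = (193/408, -5/504, -243/3808, 173/288)
c = (0, -2, 17/9, 1)
Ac = (0, 0, 119/162, 123/346)
Σ b_i: 193/408·1 + (-5/504)·1 + (-243/3808)·1 + 173/288·1 = 1 ✓
b·c: (-5/504)·(-2) + (-243/3808)·17/9 + 173/288·1 = 1/2 ✓
b·c²: (-5/504)·4 + (-243/3808)·289/81 + 173/288·1 = 1/3 ✓
b·Ac: (-243/3808)·119/162 + 173/288·123/346 = 1/6 ✓
b·c³: (-5/504)·(-8) + (-243/3808)·4913/729 + 173/288·1 = 1/4 ✓
b·(c∘Ac): (-243/3808)·2023/1458 + 173/288·123/346 = 1/8 ✓
b·Ac²: (-243/3808)·(-119/81) + 173/288·(-3/173) = 1/12 ✓
b·A²c: 173/288·12/173 = 1/24 ✓; 4 stages ⇒ order 4.

4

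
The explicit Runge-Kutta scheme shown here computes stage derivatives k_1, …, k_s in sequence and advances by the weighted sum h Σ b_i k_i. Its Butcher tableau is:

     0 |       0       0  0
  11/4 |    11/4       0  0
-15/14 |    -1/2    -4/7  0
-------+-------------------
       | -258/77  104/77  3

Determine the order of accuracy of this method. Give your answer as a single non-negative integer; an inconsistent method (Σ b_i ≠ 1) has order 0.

2

b = (-258/77, 104/77, 3)
c = (0, 11/4, -15/14)
Ac = (0, 0, -11/7)
Σ b_i: (-258/77)·1 + 104/77·1 + 3·1 = 1 ✓
b·c: 104/77·11/4 + 3·(-15/14) = 1/2 ✓
b·c²: 104/77·121/16 + 3·225/196 = 2677/196 ≠ 1/3 ⇒ order 2.
b·Ac: 3·(-11/7) = -33/7 ≠ 1/6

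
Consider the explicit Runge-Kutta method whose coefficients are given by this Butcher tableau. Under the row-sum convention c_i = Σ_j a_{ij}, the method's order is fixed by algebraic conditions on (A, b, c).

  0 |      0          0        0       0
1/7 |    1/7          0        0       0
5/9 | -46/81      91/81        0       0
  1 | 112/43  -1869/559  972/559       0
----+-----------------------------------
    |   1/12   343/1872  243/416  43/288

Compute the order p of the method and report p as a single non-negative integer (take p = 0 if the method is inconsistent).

b = (1/12, 343/1872, 243/416, 43/288)
c = (0, 1/7, 5/9, 1)
Ac = (0, 0, 13/81, 21/43)
Σ b_i: 1/12·1 + 343/1872·1 + 243/416·1 + 43/288·1 = 1 ✓
b·c: 343/1872·1/7 + 243/416·5/9 + 43/288·1 = 1/2 ✓
b·c²: 343/1872·1/49 + 243/416·25/81 + 43/288·1 = 1/3 ✓
b·Ac: 243/416·13/81 + 43/288·21/43 = 1/6 ✓
b·c³: 343/1872·1/343 + 243/416·125/729 + 43/288·1 = 1/4 ✓
b·(c∘Ac): 243/416·65/729 + 43/288·21/43 = 1/8 ✓
b·Ac²: 243/416·13/567 + 43/288·141/301 = 1/12 ✓
b·A²c: 43/288·12/43 = 1/24 ✓; 4 stages ⇒ order 4.

4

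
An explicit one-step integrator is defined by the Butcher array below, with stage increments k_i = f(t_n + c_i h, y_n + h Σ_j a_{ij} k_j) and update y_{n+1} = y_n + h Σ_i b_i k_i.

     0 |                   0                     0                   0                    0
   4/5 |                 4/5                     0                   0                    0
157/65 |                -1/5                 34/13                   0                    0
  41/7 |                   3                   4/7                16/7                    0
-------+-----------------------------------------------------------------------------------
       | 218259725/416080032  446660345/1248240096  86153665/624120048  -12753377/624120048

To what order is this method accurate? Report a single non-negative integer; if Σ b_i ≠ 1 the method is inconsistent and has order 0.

b = (218259725/416080032, 446660345/1248240096, 86153665/624120048, -12753377/624120048)
c = (0, 4/5, 157/65, 41/7)
Ac = (0, 0, 136/65, 544/91)
Σ b_i: 218259725/416080032·1 + 446660345/1248240096·1 + 86153665/624120048·1 + (-12753377/624120048)·1 = 1 ✓
b·c: 446660345/1248240096·4/5 + 86153665/624120048·157/65 + (-12753377/624120048)·41/7 = 1/2 ✓
b·c²: 446660345/1248240096·16/25 + 86153665/624120048·24649/4225 + (-12753377/624120048)·1681/49 = 1/3 ✓
b·Ac: 86153665/624120048·136/65 + (-12753377/624120048)·544/91 = 1/6 ✓
b·c³: 446660345/1248240096·64/125 + 86153665/624120048·3869893/274625 + (-12753377/624120048)·68921/343 = -93595525553/47329103640 ≠ 1/4 ⇒ order 3.
b·(c∘Ac): 86153665/624120048·21352/4225 + (-12753377/624120048)·22304/637 = -136657/7648530 ≠ 1/8
b·Ac²: 86153665/624120048·544/325 + (-12753377/624120048)·16208/1183 = -13777737/281720855 ≠ 1/12
b·A²c: (-12753377/624120048)·2176/455 = -1121176/11472795 ≠ 1/24

3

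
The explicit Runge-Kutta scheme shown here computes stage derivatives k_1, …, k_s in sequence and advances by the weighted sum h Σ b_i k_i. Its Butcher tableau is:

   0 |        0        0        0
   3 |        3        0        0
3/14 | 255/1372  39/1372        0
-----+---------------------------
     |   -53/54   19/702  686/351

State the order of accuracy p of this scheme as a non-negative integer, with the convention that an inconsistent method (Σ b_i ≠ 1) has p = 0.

b = (-53/54, 19/702, 686/351)
c = (0, 3, 3/14)
Ac = (0, 0, 117/1372)
Σ b_i: (-53/54)·1 + 19/702·1 + 686/351·1 = 1 ✓
b·c: 19/702·3 + 686/351·3/14 = 1/2 ✓
b·c²: 19/702·9 + 686/351·9/196 = 1/3 ✓
b·Ac: 686/351·117/1372 = 1/6 ✓; 3 stages ⇒ order 3.

3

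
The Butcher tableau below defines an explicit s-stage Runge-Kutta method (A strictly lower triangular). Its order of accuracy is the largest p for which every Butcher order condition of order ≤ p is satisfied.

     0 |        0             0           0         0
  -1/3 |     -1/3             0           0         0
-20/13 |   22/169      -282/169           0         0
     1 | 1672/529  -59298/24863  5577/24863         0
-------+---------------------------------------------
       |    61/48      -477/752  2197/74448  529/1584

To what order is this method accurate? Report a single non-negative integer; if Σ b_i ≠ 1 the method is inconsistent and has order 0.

b = (61/48, -477/752, 2197/74448, 529/1584)
c = (0, -1/3, -20/13, 1)
Ac = (0, 0, 94/169, 238/529)
Σ b_i: 61/48·1 + (-477/752)·1 + 2197/74448·1 + 529/1584·1 = 1 ✓
b·c: (-477/752)·(-1/3) + 2197/74448·(-20/13) + 529/1584·1 = 1/2 ✓
b·c²: (-477/752)·1/9 + 2197/74448·400/169 + 529/1584·1 = 1/3 ✓
b·Ac: 2197/74448·94/169 + 529/1584·238/529 = 1/6 ✓
b·c³: (-477/752)·(-1/27) + 2197/74448·(-8000/2197) + 529/1584·1 = 1/4 ✓
b·(c∘Ac): 2197/74448·(-1880/2197) + 529/1584·238/529 = 1/8 ✓
b·Ac²: 2197/74448·(-94/507) + 529/1584·422/1587 = 1/12 ✓
b·A²c: 529/1584·66/529 = 1/24 ✓; 4 stages ⇒ order 4.

4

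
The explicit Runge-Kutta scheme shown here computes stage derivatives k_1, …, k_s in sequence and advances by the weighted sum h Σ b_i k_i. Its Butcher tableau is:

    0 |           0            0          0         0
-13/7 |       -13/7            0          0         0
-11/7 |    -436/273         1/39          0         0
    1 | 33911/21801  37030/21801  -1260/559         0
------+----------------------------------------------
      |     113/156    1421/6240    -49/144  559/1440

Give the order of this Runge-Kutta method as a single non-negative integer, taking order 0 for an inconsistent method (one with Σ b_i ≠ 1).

b = (113/156, 1421/6240, -49/144, 559/1440)
c = (0, -13/7, -11/7, 1)
Ac = (0, 0, -1/21, 50/129)
Σ b_i: 113/156·1 + 1421/6240·1 + (-49/144)·1 + 559/1440·1 = 1 ✓
b·c: 1421/6240·(-13/7) + (-49/144)·(-11/7) + 559/1440·1 = 1/2 ✓
b·c²: 1421/6240·169/49 + (-49/144)·121/49 + 559/1440·1 = 1/3 ✓
b·Ac: (-49/144)·(-1/21) + 559/1440·50/129 = 1/6 ✓
b·c³: 1421/6240·(-2197/343) + (-49/144)·(-1331/343) + 559/1440·1 = 1/4 ✓
b·(c∘Ac): (-49/144)·11/147 + 559/1440·50/129 = 1/8 ✓
b·Ac²: (-49/144)·13/147 + 559/1440·490/1677 = 1/12 ✓
b·A²c: 559/1440·60/559 = 1/24 ✓; 4 stages ⇒ order 4.

4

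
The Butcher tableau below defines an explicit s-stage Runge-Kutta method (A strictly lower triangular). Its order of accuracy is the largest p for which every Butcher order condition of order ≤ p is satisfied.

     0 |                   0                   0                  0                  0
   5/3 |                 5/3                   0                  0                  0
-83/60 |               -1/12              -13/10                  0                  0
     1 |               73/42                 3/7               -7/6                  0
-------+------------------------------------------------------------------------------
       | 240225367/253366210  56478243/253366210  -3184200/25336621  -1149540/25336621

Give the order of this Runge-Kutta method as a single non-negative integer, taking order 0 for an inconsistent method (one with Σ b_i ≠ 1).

b = (240225367/253366210, 56478243/253366210, -3184200/25336621, -1149540/25336621)
c = (0, 5/3, -83/60, 1)
Ac = (0, 0, -13/6, 5867/2520)
Σ b_i: 240225367/253366210·1 + 56478243/253366210·1 + (-3184200/25336621)·1 + (-1149540/25336621)·1 = 1 ✓
b·c: 56478243/253366210·5/3 + (-3184200/25336621)·(-83/60) + (-1149540/25336621)·1 = 1/2 ✓
b·c²: 56478243/253366210·25/9 + (-3184200/25336621)·6889/3600 + (-1149540/25336621)·1 = 1/3 ✓
b·Ac: (-3184200/25336621)·(-13/6) + (-1149540/25336621)·5867/2520 = 1/6 ✓
b·c³: 56478243/253366210·125/27 + (-3184200/25336621)·(-571787/216000) + (-1149540/25336621)·1 = 12033679709/9121183560 ≠ 1/4 ⇒ order 3.
b·(c∘Ac): (-3184200/25336621)·1079/360 + (-1149540/25336621)·5867/2520 = -73320509/152019726 ≠ 1/8
b·Ac²: (-3184200/25336621)·(-65/18) + (-1149540/25336621)·(-157561/151200) = 4570704457/9121183560 ≠ 1/12
b·A²c: (-1149540/25336621)·91/36 = -8717345/76009863 ≠ 1/24

3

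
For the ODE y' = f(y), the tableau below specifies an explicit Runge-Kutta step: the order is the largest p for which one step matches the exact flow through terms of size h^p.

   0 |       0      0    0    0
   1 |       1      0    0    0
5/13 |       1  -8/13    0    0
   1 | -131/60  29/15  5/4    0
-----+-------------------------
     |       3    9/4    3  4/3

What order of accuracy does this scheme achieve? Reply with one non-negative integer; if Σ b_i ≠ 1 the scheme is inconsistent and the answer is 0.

0

b = (3, 9/4, 3, 4/3)
c = (0, 1, 5/13, 1)
Ac = (0, 0, -8/13, 1883/780)
Σ b_i: 3·1 + 9/4·1 + 3·1 + 4/3·1 = 115/12 ≠ 1 ⇒ order 0.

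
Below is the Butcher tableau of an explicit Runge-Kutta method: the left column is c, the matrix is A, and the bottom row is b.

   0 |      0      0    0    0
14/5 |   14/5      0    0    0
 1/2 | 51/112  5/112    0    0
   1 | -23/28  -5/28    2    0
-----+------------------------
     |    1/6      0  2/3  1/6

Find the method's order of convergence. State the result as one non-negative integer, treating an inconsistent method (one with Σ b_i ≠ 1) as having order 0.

b = (1/6, 0, 2/3, 1/6)
c = (0, 14/5, 1/2, 1)
Ac = (0, 0, 1/8, 1/2)
Σ b_i: 1/6·1 + 2/3·1 + 1/6·1 = 1 ✓
b·c: 2/3·1/2 + 1/6·1 = 1/2 ✓
b·c²: 2/3·1/4 + 1/6·1 = 1/3 ✓
b·Ac: 2/3·1/8 + 1/6·1/2 = 1/6 ✓
b·c³: 2/3·1/8 + 1/6·1 = 1/4 ✓
b·(c∘Ac): 2/3·1/16 + 1/6·1/2 = 1/8 ✓
b·Ac²: 2/3·7/20 + 1/6·(-9/10) = 1/12 ✓
b·A²c: 1/6·1/4 = 1/24 ✓; 4 stages ⇒ order 4.

4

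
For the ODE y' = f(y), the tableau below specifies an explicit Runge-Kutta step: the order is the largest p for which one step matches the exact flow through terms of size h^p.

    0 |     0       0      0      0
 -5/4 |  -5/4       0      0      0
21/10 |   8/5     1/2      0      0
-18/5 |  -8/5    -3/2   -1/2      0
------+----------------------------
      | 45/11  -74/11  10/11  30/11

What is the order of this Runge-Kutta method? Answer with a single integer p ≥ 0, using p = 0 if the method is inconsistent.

b = (45/11, -74/11, 10/11, 30/11)
c = (0, -5/4, 21/10, -18/5)
Ac = (0, 0, -5/8, 33/40)
Σ b_i: 45/11·1 + (-74/11)·1 + 10/11·1 + 30/11·1 = 1 ✓
b·c: (-74/11)·(-5/4) + 10/11·21/10 + 30/11·(-18/5) = 1/2 ✓
b·c²: (-74/11)·25/16 + 10/11·441/100 + 30/11·324/25 = 12691/440 ≠ 1/3 ⇒ order 2.
b·Ac: 10/11·(-5/8) + 30/11·33/40 = 37/22 ≠ 1/6

2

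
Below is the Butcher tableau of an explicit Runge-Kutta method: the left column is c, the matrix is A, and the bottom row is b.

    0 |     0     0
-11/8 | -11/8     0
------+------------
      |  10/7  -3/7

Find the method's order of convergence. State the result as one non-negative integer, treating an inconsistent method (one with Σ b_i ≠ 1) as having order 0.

1

b = (10/7, -3/7)
c = (0, -11/8)
Σ b_i: 10/7·1 + (-3/7)·1 = 1 ✓
b·c: (-3/7)·(-11/8) = 33/56 ≠ 1/2 ⇒ order 1.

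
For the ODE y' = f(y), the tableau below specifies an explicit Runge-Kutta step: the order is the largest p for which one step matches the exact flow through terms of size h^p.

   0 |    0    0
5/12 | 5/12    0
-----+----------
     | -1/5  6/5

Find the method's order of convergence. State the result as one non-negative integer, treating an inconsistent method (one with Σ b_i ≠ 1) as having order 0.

2

b = (-1/5, 6/5)
c = (0, 5/12)
Σ b_i: (-1/5)·1 + 6/5·1 = 1 ✓
b·c: 6/5·5/12 = 1/2 ✓; 2 stages ⇒ order 2.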